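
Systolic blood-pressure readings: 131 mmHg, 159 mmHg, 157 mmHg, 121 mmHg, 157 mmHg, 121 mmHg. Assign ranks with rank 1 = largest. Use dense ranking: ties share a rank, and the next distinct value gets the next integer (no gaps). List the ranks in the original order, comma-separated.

Sorted (descending): 159, 157, 157, 131, 121, 121
The 2 values of 157 share dense rank 2.
The 2 values of 121 share dense rank 4.
Remaining distinct values take the next consecutive integers.

3, 1, 2, 4, 2, 4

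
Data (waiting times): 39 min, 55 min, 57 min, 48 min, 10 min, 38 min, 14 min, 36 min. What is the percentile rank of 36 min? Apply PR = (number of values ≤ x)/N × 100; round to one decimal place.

37.5

N = 8.
Strictly below 36: 2. Equal to 36: 1.
PR = 3/8 × 100 = 37.5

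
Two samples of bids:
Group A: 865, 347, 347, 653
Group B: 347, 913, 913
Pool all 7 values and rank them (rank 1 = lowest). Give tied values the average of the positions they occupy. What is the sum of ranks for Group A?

Sorted (ascending): 347, 347, 347, 653, 865, 913, 913
The 3 values of 347 occupy positions 1–3 → average rank 2.
The 2 values of 913 occupy positions 6–7 → average rank (6+7)/2 = 6.5.
Group A values → pooled ranks: 865→5, 347→2, 347→2, 653→4
Rank sum = 5 + 2 + 2 + 4 = 13

13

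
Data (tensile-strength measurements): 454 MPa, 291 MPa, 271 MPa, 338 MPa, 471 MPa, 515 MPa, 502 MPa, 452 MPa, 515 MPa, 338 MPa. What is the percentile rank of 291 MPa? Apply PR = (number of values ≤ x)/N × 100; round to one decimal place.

N = 10.
Strictly below 291: 1. Equal to 291: 1.
PR = 2/10 × 100 = 20.0

20.0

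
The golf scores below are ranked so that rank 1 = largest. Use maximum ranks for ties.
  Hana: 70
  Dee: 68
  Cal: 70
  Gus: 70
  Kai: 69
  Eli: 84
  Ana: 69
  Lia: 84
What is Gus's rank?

Sorted (descending): 84, 84, 70, 70, 70, 69, 69, 68
The 2 values of 84 occupy positions 1–2 → each gets rank 2.
The 3 values of 70 occupy positions 3–5 → each gets rank 5.
The 2 values of 69 occupy positions 6–7 → each gets rank 7.
Gus has value 70 → rank 5.

5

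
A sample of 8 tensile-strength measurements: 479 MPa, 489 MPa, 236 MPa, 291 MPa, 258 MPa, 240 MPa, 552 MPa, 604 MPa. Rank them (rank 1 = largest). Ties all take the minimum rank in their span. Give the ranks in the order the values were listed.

4, 3, 8, 5, 6, 7, 2, 1

Sorted (descending): 604, 552, 489, 479, 291, 258, 240, 236
No ties — each value takes its position as its rank.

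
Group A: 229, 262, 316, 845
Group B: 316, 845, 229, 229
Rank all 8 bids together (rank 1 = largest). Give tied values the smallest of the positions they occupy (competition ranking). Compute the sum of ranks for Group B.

Sorted (descending): 845, 845, 316, 316, 262, 229, 229, 229
The 2 values of 845 occupy positions 1–2 → each gets rank 1.
The 2 values of 316 occupy positions 3–4 → each gets rank 3.
The 3 values of 229 occupy positions 6–8 → each gets rank 6.
Group B values → pooled ranks: 316→3, 845→1, 229→6, 229→6
Rank sum = 3 + 1 + 6 + 6 = 16

16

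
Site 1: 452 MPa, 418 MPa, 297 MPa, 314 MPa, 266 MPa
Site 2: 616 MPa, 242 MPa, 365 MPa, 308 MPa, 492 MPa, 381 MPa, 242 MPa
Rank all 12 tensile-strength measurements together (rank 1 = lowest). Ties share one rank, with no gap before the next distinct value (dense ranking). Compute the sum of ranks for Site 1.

Sorted (ascending): 242, 242, 266, 297, 308, 314, 365, 381, 418, 452, 492, 616
The 2 values of 242 share dense rank 1.
Remaining distinct values take the next consecutive integers.
Site 1 values → pooled ranks: 452→9, 418→8, 297→3, 314→5, 266→2
Rank sum = 9 + 8 + 3 + 5 + 2 = 27

27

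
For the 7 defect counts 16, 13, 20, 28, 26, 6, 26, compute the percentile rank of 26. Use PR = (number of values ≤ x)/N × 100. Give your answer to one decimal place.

85.7

N = 7.
Strictly below 26: 4. Equal to 26: 2.
PR = 6/7 × 100 = 85.7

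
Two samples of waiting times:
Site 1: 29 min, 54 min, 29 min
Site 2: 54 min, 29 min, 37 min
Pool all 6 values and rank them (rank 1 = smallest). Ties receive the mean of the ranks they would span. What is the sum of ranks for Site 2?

11.5

Sorted (ascending): 29, 29, 29, 37, 54, 54
The 3 values of 29 occupy positions 1–3 → average rank 2.
The 2 values of 54 occupy positions 5–6 → average rank (5+6)/2 = 5.5.
Site 2 values → pooled ranks: 54→5.5, 29→2, 37→4
Rank sum = 5.5 + 2 + 4 = 11.5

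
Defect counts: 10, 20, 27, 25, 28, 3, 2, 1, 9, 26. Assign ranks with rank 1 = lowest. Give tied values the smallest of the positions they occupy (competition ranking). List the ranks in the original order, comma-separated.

Sorted (ascending): 1, 2, 3, 9, 10, 20, 25, 26, 27, 28
No ties — each value takes its position as its rank.

5, 6, 9, 7, 10, 3, 2, 1, 4, 8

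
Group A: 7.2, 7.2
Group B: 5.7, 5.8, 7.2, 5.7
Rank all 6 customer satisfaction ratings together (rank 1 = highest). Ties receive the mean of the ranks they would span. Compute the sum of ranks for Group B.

Sorted (descending): 7.2, 7.2, 7.2, 5.8, 5.7, 5.7
The 3 values of 7.2 occupy positions 1–3 → average rank 2.
The 2 values of 5.7 occupy positions 5–6 → average rank (5+6)/2 = 5.5.
Group B values → pooled ranks: 5.7→5.5, 5.8→4, 7.2→2, 5.7→5.5
Rank sum = 5.5 + 4 + 2 + 5.5 = 17

17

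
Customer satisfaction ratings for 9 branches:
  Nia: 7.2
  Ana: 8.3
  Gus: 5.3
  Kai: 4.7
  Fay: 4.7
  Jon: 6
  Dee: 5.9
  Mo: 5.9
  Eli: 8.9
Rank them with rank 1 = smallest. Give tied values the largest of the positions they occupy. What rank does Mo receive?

5

Sorted (ascending): 4.7, 4.7, 5.3, 5.9, 5.9, 6, 7.2, 8.3, 8.9
The 2 values of 4.7 occupy positions 1–2 → each gets rank 2.
The 2 values of 5.9 occupy positions 4–5 → each gets rank 5.
Mo has value 5.9 → rank 5.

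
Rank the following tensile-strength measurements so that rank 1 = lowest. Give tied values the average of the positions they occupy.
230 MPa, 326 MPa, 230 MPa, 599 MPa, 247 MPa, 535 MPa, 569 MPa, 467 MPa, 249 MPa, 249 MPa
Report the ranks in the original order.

Sorted (ascending): 230, 230, 247, 249, 249, 326, 467, 535, 569, 599
The 2 values of 230 occupy positions 1–2 → average rank (1+2)/2 = 1.5.
The 2 values of 249 occupy positions 4–5 → average rank (4+5)/2 = 4.5.

1.5, 6, 1.5, 10, 3, 8, 9, 7, 4.5, 4.5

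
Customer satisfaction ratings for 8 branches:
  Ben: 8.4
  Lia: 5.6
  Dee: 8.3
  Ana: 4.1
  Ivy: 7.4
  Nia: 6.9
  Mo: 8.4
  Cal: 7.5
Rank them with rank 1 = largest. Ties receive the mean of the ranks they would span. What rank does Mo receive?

Sorted (descending): 8.4, 8.4, 8.3, 7.5, 7.4, 6.9, 5.6, 4.1
The 2 values of 8.4 occupy positions 1–2 → average rank (1+2)/2 = 1.5.
Mo has value 8.4 → rank 1.5.

1.5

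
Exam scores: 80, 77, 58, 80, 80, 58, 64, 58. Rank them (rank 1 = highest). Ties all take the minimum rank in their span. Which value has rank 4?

77

Sorted (descending): 80, 80, 80, 77, 64, 58, 58, 58
The 3 values of 80 occupy positions 1–3 → each gets rank 1.
The 3 values of 58 occupy positions 6–8 → each gets rank 6.
Rank 4 → value 77.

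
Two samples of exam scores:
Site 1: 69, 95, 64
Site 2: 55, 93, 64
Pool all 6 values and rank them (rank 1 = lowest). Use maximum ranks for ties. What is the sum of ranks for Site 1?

13

Sorted (ascending): 55, 64, 64, 69, 93, 95
The 2 values of 64 occupy positions 2–3 → each gets rank 3.
Site 1 values → pooled ranks: 69→4, 95→6, 64→3
Rank sum = 4 + 6 + 3 = 13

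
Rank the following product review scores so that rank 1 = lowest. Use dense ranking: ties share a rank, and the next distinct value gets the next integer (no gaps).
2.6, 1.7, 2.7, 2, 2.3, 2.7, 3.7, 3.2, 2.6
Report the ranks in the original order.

4, 1, 5, 2, 3, 5, 7, 6, 4

Sorted (ascending): 1.7, 2, 2.3, 2.6, 2.6, 2.7, 2.7, 3.2, 3.7
The 2 values of 2.6 share dense rank 4.
The 2 values of 2.7 share dense rank 5.
Remaining distinct values take the next consecutive integers.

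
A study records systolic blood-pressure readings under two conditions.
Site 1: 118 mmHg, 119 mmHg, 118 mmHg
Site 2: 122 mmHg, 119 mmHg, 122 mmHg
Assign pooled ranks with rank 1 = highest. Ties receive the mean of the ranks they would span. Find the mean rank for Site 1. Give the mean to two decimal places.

4.83

Sorted (descending): 122, 122, 119, 119, 118, 118
The 2 values of 122 occupy positions 1–2 → average rank (1+2)/2 = 1.5.
The 2 values of 119 occupy positions 3–4 → average rank (3+4)/2 = 3.5.
The 2 values of 118 occupy positions 5–6 → average rank (5+6)/2 = 5.5.
Site 1 values → pooled ranks: 118→5.5, 119→3.5, 118→5.5
Mean rank = (5.5 + 3.5 + 5.5) / 3 = 4.83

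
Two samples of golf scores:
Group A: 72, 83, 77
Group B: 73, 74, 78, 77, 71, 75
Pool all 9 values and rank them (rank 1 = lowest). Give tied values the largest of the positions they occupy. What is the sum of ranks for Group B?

Sorted (ascending): 71, 72, 73, 74, 75, 77, 77, 78, 83
The 2 values of 77 occupy positions 6–7 → each gets rank 7.
Group B values → pooled ranks: 73→3, 74→4, 78→8, 77→7, 71→1, 75→5
Rank sum = 3 + 4 + 8 + 7 + 1 + 5 = 28

28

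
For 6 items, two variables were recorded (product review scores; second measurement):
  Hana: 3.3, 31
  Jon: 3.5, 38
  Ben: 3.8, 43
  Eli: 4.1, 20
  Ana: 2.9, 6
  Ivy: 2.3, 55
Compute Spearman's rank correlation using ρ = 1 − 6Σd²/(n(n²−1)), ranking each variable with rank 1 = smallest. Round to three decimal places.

Ranks of variable 1: 3, 4, 5, 6, 2, 1
Ranks of variable 2: 3, 4, 5, 2, 1, 6
d = r₁ − r₂: 0, 0, 0, 4, 1, -5
d²: 0, 0, 0, 16, 1, 25; Σd² = 42
ρ = 1 − 6·42/(6·35) = 1 − 252/210 = -0.200

-0.200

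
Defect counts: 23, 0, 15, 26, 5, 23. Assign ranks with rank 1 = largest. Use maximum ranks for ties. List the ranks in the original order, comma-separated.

Sorted (descending): 26, 23, 23, 15, 5, 0
The 2 values of 23 occupy positions 2–3 → each gets rank 3.

3, 6, 4, 1, 5, 3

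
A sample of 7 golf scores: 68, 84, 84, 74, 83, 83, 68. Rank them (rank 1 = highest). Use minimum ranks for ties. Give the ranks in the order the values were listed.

6, 1, 1, 5, 3, 3, 6

Sorted (descending): 84, 84, 83, 83, 74, 68, 68
The 2 values of 84 occupy positions 1–2 → each gets rank 1.
The 2 values of 83 occupy positions 3–4 → each gets rank 3.
The 2 values of 68 occupy positions 6–7 → each gets rank 6.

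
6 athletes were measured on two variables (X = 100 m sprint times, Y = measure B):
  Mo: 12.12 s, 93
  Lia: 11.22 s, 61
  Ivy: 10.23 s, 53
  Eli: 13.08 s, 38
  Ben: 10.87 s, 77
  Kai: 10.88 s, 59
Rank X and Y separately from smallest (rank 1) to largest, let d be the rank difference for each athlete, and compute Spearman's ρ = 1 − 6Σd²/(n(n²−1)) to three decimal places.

-0.029

Ranks of variable 1: 5, 4, 1, 6, 2, 3
Ranks of variable 2: 6, 4, 2, 1, 5, 3
d = r₁ − r₂: -1, 0, -1, 5, -3, 0
d²: 1, 0, 1, 25, 9, 0; Σd² = 36
ρ = 1 − 6·36/(6·35) = 1 − 216/210 = -0.029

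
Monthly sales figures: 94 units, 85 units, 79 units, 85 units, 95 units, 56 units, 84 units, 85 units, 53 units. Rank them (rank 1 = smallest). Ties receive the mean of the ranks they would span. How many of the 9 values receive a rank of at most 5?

4

Sorted (ascending): 53, 56, 79, 84, 85, 85, 85, 94, 95
The 3 values of 85 occupy positions 5–7 → average rank 6.
Ranks ≤ 5: {1, 2, 3, 4} → 4 values.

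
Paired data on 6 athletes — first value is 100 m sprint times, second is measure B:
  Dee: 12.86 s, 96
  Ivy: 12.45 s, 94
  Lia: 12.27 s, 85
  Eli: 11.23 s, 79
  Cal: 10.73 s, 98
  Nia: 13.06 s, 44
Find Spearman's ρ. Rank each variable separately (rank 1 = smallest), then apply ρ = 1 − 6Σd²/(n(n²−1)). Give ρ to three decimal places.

-0.429

Ranks of variable 1: 5, 4, 3, 2, 1, 6
Ranks of variable 2: 5, 4, 3, 2, 6, 1
d = r₁ − r₂: 0, 0, 0, 0, -5, 5
d²: 0, 0, 0, 0, 25, 25; Σd² = 50
ρ = 1 − 6·50/(6·35) = 1 − 300/210 = -0.429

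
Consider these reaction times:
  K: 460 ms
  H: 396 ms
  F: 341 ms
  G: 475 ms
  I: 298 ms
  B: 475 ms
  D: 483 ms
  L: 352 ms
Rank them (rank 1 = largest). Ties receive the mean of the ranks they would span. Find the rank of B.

2.5

Sorted (descending): 483, 475, 475, 460, 396, 352, 341, 298
The 2 values of 475 occupy positions 2–3 → average rank (2+3)/2 = 2.5.
B has value 475 ms → rank 2.5.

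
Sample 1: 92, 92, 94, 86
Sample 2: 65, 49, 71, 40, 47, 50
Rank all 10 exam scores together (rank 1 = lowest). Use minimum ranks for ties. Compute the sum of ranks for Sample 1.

Sorted (ascending): 40, 47, 49, 50, 65, 71, 86, 92, 92, 94
The 2 values of 92 occupy positions 8–9 → each gets rank 8.
Sample 1 values → pooled ranks: 92→8, 92→8, 94→10, 86→7
Rank sum = 8 + 8 + 10 + 7 = 33

33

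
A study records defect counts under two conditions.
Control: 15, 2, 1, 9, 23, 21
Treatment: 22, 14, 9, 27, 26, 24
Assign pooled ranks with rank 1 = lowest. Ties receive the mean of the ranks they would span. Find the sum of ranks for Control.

28.5

Sorted (ascending): 1, 2, 9, 9, 14, 15, 21, 22, 23, 24, 26, 27
The 2 values of 9 occupy positions 3–4 → average rank (3+4)/2 = 3.5.
Control values → pooled ranks: 15→6, 2→2, 1→1, 9→3.5, 23→9, 21→7
Rank sum = 6 + 2 + 1 + 3.5 + 9 + 7 = 28.5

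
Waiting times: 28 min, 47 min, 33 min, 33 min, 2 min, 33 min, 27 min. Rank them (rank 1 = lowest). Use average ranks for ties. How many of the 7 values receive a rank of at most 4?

3

Sorted (ascending): 2, 27, 28, 33, 33, 33, 47
The 3 values of 33 occupy positions 4–6 → average rank 5.
Ranks ≤ 4: {1, 2, 3} → 3 values.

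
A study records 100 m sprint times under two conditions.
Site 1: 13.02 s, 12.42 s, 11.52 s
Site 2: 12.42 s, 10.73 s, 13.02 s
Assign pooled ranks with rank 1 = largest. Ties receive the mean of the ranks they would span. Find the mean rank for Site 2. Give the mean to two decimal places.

Sorted (descending): 13.02, 13.02, 12.42, 12.42, 11.52, 10.73
The 2 values of 13.02 occupy positions 1–2 → average rank (1+2)/2 = 1.5.
The 2 values of 12.42 occupy positions 3–4 → average rank (3+4)/2 = 3.5.
Site 2 values → pooled ranks: 12.42→3.5, 10.73→6, 13.02→1.5
Mean rank = (3.5 + 6 + 1.5) / 3 = 3.67

3.67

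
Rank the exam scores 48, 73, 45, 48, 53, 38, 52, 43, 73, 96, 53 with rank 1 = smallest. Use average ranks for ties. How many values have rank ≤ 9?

8

Sorted (ascending): 38, 43, 45, 48, 48, 52, 53, 53, 73, 73, 96
The 2 values of 48 occupy positions 4–5 → average rank (4+5)/2 = 4.5.
The 2 values of 53 occupy positions 7–8 → average rank (7+8)/2 = 7.5.
The 2 values of 73 occupy positions 9–10 → average rank (9+10)/2 = 9.5.
Ranks ≤ 9: {1, 2, 3, 4.5, 4.5, 6, 7.5, 7.5} → 8 values.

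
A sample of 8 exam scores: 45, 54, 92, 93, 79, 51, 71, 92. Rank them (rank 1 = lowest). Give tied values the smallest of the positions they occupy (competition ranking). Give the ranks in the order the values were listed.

1, 3, 6, 8, 5, 2, 4, 6

Sorted (ascending): 45, 51, 54, 71, 79, 92, 92, 93
The 2 values of 92 occupy positions 6–7 → each gets rank 6.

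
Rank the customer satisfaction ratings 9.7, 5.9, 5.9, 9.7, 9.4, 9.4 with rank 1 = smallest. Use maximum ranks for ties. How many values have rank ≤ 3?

2

Sorted (ascending): 5.9, 5.9, 9.4, 9.4, 9.7, 9.7
The 2 values of 5.9 occupy positions 1–2 → each gets rank 2.
The 2 values of 9.4 occupy positions 3–4 → each gets rank 4.
The 2 values of 9.7 occupy positions 5–6 → each gets rank 6.
Ranks ≤ 3: {2, 2} → 2 values.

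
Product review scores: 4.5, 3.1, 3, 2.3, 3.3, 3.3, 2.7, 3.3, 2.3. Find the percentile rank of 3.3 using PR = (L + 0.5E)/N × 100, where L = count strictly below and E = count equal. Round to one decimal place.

72.2

N = 9.
Strictly below 3.3: 5. Equal to 3.3: 3.
PR = (5 + 0.5·3)/9 × 100 = 72.2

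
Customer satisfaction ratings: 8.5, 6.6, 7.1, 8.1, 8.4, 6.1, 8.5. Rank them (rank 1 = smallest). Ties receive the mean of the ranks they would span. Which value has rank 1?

Sorted (ascending): 6.1, 6.6, 7.1, 8.1, 8.4, 8.5, 8.5
The 2 values of 8.5 occupy positions 6–7 → average rank (6+7)/2 = 6.5.
Rank 1 → value 6.1.

6.1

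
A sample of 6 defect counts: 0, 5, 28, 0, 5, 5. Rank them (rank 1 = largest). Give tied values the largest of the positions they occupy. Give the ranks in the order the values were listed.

Sorted (descending): 28, 5, 5, 5, 0, 0
The 3 values of 5 occupy positions 2–4 → each gets rank 4.
The 2 values of 0 occupy positions 5–6 → each gets rank 6.

6, 4, 1, 6, 4, 4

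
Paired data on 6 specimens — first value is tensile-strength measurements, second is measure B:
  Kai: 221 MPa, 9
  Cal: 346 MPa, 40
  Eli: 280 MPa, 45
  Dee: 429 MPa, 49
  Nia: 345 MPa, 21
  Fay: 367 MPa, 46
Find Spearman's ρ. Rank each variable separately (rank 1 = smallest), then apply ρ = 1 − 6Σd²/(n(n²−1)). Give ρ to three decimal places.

Ranks of variable 1: 1, 4, 2, 6, 3, 5
Ranks of variable 2: 1, 3, 4, 6, 2, 5
d = r₁ − r₂: 0, 1, -2, 0, 1, 0
d²: 0, 1, 4, 0, 1, 0; Σd² = 6
ρ = 1 − 6·6/(6·35) = 1 − 36/210 = 0.829

0.829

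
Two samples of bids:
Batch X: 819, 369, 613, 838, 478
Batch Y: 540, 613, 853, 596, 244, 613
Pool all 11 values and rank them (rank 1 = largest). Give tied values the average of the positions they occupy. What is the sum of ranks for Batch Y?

Sorted (descending): 853, 838, 819, 613, 613, 613, 596, 540, 478, 369, 244
The 3 values of 613 occupy positions 4–6 → average rank 5.
Batch Y values → pooled ranks: 540→8, 613→5, 853→1, 596→7, 244→11, 613→5
Rank sum = 8 + 5 + 1 + 7 + 11 + 5 = 37

37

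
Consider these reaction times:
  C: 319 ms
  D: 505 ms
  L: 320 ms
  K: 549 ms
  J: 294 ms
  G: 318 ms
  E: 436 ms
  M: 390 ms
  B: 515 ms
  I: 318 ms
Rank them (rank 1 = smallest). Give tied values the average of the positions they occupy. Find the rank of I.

2.5

Sorted (ascending): 294, 318, 318, 319, 320, 390, 436, 505, 515, 549
The 2 values of 318 occupy positions 2–3 → average rank (2+3)/2 = 2.5.
I has value 318 ms → rank 2.5.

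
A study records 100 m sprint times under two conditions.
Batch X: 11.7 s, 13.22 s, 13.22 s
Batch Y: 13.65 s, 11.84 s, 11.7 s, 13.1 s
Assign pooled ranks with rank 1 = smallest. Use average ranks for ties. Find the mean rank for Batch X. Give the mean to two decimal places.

4.17

Sorted (ascending): 11.7, 11.7, 11.84, 13.1, 13.22, 13.22, 13.65
The 2 values of 11.7 occupy positions 1–2 → average rank (1+2)/2 = 1.5.
The 2 values of 13.22 occupy positions 5–6 → average rank (5+6)/2 = 5.5.
Batch X values → pooled ranks: 11.7→1.5, 13.22→5.5, 13.22→5.5
Mean rank = (1.5 + 5.5 + 5.5) / 3 = 4.17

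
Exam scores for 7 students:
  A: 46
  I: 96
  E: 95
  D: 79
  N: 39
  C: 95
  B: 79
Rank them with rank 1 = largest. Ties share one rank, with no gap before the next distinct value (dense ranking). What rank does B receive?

Sorted (descending): 96, 95, 95, 79, 79, 46, 39
The 2 values of 95 share dense rank 2.
The 2 values of 79 share dense rank 3.
Remaining distinct values take the next consecutive integers.
B has value 79 → rank 3.

3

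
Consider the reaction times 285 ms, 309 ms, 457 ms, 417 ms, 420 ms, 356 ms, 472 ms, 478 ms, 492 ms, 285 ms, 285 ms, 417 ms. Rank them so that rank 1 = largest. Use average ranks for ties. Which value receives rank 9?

309

Sorted (descending): 492, 478, 472, 457, 420, 417, 417, 356, 309, 285, 285, 285
The 2 values of 417 occupy positions 6–7 → average rank (6+7)/2 = 6.5.
The 3 values of 285 occupy positions 10–12 → average rank 11.
Rank 9 → value 309.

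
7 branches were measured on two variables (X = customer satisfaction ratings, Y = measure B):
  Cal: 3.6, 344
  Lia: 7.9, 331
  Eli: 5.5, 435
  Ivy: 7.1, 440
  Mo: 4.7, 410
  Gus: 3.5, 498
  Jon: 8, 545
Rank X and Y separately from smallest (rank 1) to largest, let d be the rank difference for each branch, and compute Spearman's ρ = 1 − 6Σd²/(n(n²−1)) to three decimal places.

0.107

Ranks of variable 1: 2, 6, 4, 5, 3, 1, 7
Ranks of variable 2: 2, 1, 4, 5, 3, 6, 7
d = r₁ − r₂: 0, 5, 0, 0, 0, -5, 0
d²: 0, 25, 0, 0, 0, 25, 0; Σd² = 50
ρ = 1 − 6·50/(7·48) = 1 − 300/336 = 0.107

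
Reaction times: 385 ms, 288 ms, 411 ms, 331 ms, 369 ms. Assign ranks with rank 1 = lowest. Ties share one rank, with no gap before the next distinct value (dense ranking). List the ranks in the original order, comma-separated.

Sorted (ascending): 288, 331, 369, 385, 411
No ties — each value takes its position as its rank.

4, 1, 5, 2, 3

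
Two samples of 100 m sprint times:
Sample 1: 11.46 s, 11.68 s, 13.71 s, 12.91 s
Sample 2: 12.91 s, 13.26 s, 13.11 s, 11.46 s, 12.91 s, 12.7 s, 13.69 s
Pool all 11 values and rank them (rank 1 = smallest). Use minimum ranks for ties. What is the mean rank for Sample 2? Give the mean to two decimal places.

Sorted (ascending): 11.46, 11.46, 11.68, 12.7, 12.91, 12.91, 12.91, 13.11, 13.26, 13.69, 13.71
The 2 values of 11.46 occupy positions 1–2 → each gets rank 1.
The 3 values of 12.91 occupy positions 5–7 → each gets rank 5.
Sample 2 values → pooled ranks: 12.91→5, 13.26→9, 13.11→8, 11.46→1, 12.91→5, 12.7→4, 13.69→10
Mean rank = (5 + 9 + 8 + 1 + 5 + 4 + 10) / 7 = 6.00

6.00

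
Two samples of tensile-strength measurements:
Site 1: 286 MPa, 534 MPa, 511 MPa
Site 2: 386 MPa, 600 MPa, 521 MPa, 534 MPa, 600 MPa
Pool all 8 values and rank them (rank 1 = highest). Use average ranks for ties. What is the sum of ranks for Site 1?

17.5

Sorted (descending): 600, 600, 534, 534, 521, 511, 386, 286
The 2 values of 600 occupy positions 1–2 → average rank (1+2)/2 = 1.5.
The 2 values of 534 occupy positions 3–4 → average rank (3+4)/2 = 3.5.
Site 1 values → pooled ranks: 286→8, 534→3.5, 511→6
Rank sum = 8 + 3.5 + 6 = 17.5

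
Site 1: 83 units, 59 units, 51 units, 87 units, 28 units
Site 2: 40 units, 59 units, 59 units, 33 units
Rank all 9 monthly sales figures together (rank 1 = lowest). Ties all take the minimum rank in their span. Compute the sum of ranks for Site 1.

27

Sorted (ascending): 28, 33, 40, 51, 59, 59, 59, 83, 87
The 3 values of 59 occupy positions 5–7 → each gets rank 5.
Site 1 values → pooled ranks: 83→8, 59→5, 51→4, 87→9, 28→1
Rank sum = 8 + 5 + 4 + 9 + 1 = 27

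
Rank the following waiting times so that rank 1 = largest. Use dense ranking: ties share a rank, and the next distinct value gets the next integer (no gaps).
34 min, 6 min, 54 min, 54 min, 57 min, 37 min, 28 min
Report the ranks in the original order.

4, 6, 2, 2, 1, 3, 5

Sorted (descending): 57, 54, 54, 37, 34, 28, 6
The 2 values of 54 share dense rank 2.
Remaining distinct values take the next consecutive integers.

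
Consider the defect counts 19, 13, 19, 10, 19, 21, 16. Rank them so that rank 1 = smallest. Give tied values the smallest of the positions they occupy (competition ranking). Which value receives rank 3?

16

Sorted (ascending): 10, 13, 16, 19, 19, 19, 21
The 3 values of 19 occupy positions 4–6 → each gets rank 4.
Rank 3 → value 16.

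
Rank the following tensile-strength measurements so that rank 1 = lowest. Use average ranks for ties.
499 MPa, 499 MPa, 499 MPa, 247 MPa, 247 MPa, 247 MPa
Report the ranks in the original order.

Sorted (ascending): 247, 247, 247, 499, 499, 499
The 3 values of 247 occupy positions 1–3 → average rank 2.
The 3 values of 499 occupy positions 4–6 → average rank 5.

5, 5, 5, 2, 2, 2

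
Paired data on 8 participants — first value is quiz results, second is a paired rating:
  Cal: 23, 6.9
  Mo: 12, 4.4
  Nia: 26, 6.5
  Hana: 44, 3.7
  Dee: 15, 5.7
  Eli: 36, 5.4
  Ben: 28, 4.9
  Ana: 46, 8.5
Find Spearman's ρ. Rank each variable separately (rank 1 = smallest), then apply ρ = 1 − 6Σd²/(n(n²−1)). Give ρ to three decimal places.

Ranks of variable 1: 3, 1, 4, 7, 2, 6, 5, 8
Ranks of variable 2: 7, 2, 6, 1, 5, 4, 3, 8
d = r₁ − r₂: -4, -1, -2, 6, -3, 2, 2, 0
d²: 16, 1, 4, 36, 9, 4, 4, 0; Σd² = 74
ρ = 1 − 6·74/(8·63) = 1 − 444/504 = 0.119

0.119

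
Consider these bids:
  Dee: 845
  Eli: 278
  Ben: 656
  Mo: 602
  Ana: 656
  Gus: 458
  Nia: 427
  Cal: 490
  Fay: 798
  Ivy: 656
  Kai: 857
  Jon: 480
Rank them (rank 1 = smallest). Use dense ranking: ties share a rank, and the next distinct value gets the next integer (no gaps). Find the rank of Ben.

7

Sorted (ascending): 278, 427, 458, 480, 490, 602, 656, 656, 656, 798, 845, 857
The 3 values of 656 share dense rank 7.
Remaining distinct values take the next consecutive integers.
Ben has value 656 → rank 7.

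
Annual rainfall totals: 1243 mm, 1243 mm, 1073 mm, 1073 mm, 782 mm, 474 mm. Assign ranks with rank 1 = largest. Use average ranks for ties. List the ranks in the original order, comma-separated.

Sorted (descending): 1243, 1243, 1073, 1073, 782, 474
The 2 values of 1243 occupy positions 1–2 → average rank (1+2)/2 = 1.5.
The 2 values of 1073 occupy positions 3–4 → average rank (3+4)/2 = 3.5.

1.5, 1.5, 3.5, 3.5, 5, 6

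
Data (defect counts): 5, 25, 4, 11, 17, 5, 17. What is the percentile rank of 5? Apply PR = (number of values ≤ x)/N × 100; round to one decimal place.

42.9

N = 7.
Strictly below 5: 1. Equal to 5: 2.
PR = 3/7 × 100 = 42.9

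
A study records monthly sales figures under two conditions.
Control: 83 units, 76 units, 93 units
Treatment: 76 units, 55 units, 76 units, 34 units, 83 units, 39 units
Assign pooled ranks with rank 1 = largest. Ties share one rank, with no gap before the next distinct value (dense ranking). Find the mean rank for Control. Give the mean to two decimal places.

2.00

Sorted (descending): 93, 83, 83, 76, 76, 76, 55, 39, 34
The 2 values of 83 share dense rank 2.
The 3 values of 76 share dense rank 3.
Remaining distinct values take the next consecutive integers.
Control values → pooled ranks: 83→2, 76→3, 93→1
Mean rank = (2 + 3 + 1) / 3 = 2.00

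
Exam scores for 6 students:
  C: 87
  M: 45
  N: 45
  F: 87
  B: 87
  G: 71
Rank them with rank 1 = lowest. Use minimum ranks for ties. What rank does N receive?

1

Sorted (ascending): 45, 45, 71, 87, 87, 87
The 2 values of 45 occupy positions 1–2 → each gets rank 1.
The 3 values of 87 occupy positions 4–6 → each gets rank 4.
N has value 45 → rank 1.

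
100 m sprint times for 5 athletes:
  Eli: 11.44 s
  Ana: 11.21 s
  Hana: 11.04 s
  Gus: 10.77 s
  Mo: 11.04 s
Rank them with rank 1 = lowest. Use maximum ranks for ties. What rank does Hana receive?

Sorted (ascending): 10.77, 11.04, 11.04, 11.21, 11.44
The 2 values of 11.04 occupy positions 2–3 → each gets rank 3.
Hana has value 11.04 s → rank 3.

3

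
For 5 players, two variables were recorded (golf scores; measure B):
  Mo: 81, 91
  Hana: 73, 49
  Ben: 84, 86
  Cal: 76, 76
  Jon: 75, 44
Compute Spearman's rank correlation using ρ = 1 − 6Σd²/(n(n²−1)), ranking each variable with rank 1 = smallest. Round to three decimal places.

Ranks of variable 1: 4, 1, 5, 3, 2
Ranks of variable 2: 5, 2, 4, 3, 1
d = r₁ − r₂: -1, -1, 1, 0, 1
d²: 1, 1, 1, 0, 1; Σd² = 4
ρ = 1 − 6·4/(5·24) = 1 − 24/120 = 0.800

0.800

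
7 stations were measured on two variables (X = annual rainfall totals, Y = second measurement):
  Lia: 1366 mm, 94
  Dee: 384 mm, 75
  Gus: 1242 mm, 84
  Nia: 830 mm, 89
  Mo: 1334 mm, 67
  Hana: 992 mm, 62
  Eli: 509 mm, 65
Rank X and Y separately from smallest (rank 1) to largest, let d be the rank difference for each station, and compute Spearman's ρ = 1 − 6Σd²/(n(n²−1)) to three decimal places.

0.357

Ranks of variable 1: 7, 1, 5, 3, 6, 4, 2
Ranks of variable 2: 7, 4, 5, 6, 3, 1, 2
d = r₁ − r₂: 0, -3, 0, -3, 3, 3, 0
d²: 0, 9, 0, 9, 9, 9, 0; Σd² = 36
ρ = 1 − 6·36/(7·48) = 1 − 216/336 = 0.357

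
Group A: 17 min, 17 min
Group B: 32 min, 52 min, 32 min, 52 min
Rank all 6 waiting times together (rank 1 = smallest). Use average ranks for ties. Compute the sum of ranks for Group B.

Sorted (ascending): 17, 17, 32, 32, 52, 52
The 2 values of 17 occupy positions 1–2 → average rank (1+2)/2 = 1.5.
The 2 values of 32 occupy positions 3–4 → average rank (3+4)/2 = 3.5.
The 2 values of 52 occupy positions 5–6 → average rank (5+6)/2 = 5.5.
Group B values → pooled ranks: 32→3.5, 52→5.5, 32→3.5, 52→5.5
Rank sum = 3.5 + 5.5 + 3.5 + 5.5 = 18

18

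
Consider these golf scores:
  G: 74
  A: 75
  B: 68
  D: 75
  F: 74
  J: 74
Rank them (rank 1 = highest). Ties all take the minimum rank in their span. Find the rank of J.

Sorted (descending): 75, 75, 74, 74, 74, 68
The 2 values of 75 occupy positions 1–2 → each gets rank 1.
The 3 values of 74 occupy positions 3–5 → each gets rank 3.
J has value 74 → rank 3.

3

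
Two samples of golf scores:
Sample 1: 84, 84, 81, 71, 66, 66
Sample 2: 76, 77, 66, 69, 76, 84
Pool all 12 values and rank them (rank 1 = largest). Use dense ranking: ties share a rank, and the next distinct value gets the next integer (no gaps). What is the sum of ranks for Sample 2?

Sorted (descending): 84, 84, 84, 81, 77, 76, 76, 71, 69, 66, 66, 66
The 3 values of 84 share dense rank 1.
The 2 values of 76 share dense rank 4.
The 3 values of 66 share dense rank 7.
Remaining distinct values take the next consecutive integers.
Sample 2 values → pooled ranks: 76→4, 77→3, 66→7, 69→6, 76→4, 84→1
Rank sum = 4 + 3 + 7 + 6 + 4 + 1 = 25

25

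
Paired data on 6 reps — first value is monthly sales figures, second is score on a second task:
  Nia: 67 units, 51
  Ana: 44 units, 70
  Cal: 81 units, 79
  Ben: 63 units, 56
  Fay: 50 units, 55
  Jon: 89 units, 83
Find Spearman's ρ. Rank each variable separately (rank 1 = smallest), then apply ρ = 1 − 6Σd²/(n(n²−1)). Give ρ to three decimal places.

0.486

Ranks of variable 1: 4, 1, 5, 3, 2, 6
Ranks of variable 2: 1, 4, 5, 3, 2, 6
d = r₁ − r₂: 3, -3, 0, 0, 0, 0
d²: 9, 9, 0, 0, 0, 0; Σd² = 18
ρ = 1 − 6·18/(6·35) = 1 − 108/210 = 0.486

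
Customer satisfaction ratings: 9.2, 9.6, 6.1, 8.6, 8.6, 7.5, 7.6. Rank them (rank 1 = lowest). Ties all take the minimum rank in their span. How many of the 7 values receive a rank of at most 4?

Sorted (ascending): 6.1, 7.5, 7.6, 8.6, 8.6, 9.2, 9.6
The 2 values of 8.6 occupy positions 4–5 → each gets rank 4.
Ranks ≤ 4: {1, 2, 3, 4, 4} → 5 values.

5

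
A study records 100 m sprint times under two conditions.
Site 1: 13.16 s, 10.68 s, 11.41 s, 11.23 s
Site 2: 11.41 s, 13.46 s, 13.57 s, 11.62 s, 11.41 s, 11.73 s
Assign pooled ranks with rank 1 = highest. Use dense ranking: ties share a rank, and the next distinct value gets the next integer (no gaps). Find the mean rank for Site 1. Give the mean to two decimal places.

6.00

Sorted (descending): 13.57, 13.46, 13.16, 11.73, 11.62, 11.41, 11.41, 11.41, 11.23, 10.68
The 3 values of 11.41 share dense rank 6.
Remaining distinct values take the next consecutive integers.
Site 1 values → pooled ranks: 13.16→3, 10.68→8, 11.41→6, 11.23→7
Mean rank = (3 + 8 + 6 + 7) / 4 = 6.00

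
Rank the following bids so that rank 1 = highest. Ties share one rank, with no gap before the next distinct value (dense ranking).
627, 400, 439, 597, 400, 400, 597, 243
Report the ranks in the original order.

1, 4, 3, 2, 4, 4, 2, 5

Sorted (descending): 627, 597, 597, 439, 400, 400, 400, 243
The 2 values of 597 share dense rank 2.
The 3 values of 400 share dense rank 4.
Remaining distinct values take the next consecutive integers.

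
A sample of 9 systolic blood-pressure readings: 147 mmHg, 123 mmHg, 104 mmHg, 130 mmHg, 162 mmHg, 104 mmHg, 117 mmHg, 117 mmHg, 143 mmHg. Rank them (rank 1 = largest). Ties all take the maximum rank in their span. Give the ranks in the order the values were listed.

2, 5, 9, 4, 1, 9, 7, 7, 3

Sorted (descending): 162, 147, 143, 130, 123, 117, 117, 104, 104
The 2 values of 117 occupy positions 6–7 → each gets rank 7.
The 2 values of 104 occupy positions 8–9 → each gets rank 9.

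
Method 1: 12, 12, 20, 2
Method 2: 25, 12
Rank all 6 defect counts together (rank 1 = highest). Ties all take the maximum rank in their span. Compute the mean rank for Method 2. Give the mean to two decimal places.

Sorted (descending): 25, 20, 12, 12, 12, 2
The 3 values of 12 occupy positions 3–5 → each gets rank 5.
Method 2 values → pooled ranks: 25→1, 12→5
Mean rank = (1 + 5) / 2 = 3.00

3.00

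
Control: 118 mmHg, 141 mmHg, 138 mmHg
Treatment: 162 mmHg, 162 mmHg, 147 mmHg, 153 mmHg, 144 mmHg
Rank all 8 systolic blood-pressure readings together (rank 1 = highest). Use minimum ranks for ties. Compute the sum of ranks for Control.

Sorted (descending): 162, 162, 153, 147, 144, 141, 138, 118
The 2 values of 162 occupy positions 1–2 → each gets rank 1.
Control values → pooled ranks: 118→8, 141→6, 138→7
Rank sum = 8 + 6 + 7 = 21

21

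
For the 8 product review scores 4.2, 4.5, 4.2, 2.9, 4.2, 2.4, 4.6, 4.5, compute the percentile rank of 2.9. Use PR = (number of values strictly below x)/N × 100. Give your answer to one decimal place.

12.5

N = 8.
Strictly below 2.9: 1. Equal to 2.9: 1.
PR = 1/8 × 100 = 12.5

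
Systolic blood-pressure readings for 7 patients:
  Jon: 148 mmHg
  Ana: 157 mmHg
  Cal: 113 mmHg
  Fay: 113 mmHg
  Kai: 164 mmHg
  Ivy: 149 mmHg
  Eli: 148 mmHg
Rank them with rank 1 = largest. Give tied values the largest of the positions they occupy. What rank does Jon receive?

5

Sorted (descending): 164, 157, 149, 148, 148, 113, 113
The 2 values of 148 occupy positions 4–5 → each gets rank 5.
The 2 values of 113 occupy positions 6–7 → each gets rank 7.
Jon has value 148 mmHg → rank 5.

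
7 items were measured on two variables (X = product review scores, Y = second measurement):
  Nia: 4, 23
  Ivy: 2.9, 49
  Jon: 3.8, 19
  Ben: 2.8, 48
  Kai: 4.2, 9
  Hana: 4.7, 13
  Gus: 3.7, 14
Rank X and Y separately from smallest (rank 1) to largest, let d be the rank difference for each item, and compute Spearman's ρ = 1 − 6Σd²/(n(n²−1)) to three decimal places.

-0.786

Ranks of variable 1: 5, 2, 4, 1, 6, 7, 3
Ranks of variable 2: 5, 7, 4, 6, 1, 2, 3
d = r₁ − r₂: 0, -5, 0, -5, 5, 5, 0
d²: 0, 25, 0, 25, 25, 25, 0; Σd² = 100
ρ = 1 − 6·100/(7·48) = 1 − 600/336 = -0.786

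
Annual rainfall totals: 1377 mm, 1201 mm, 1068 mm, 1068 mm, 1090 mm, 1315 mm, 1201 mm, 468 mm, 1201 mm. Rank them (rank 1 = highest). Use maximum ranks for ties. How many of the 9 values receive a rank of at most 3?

2

Sorted (descending): 1377, 1315, 1201, 1201, 1201, 1090, 1068, 1068, 468
The 3 values of 1201 occupy positions 3–5 → each gets rank 5.
The 2 values of 1068 occupy positions 7–8 → each gets rank 8.
Ranks ≤ 3: {1, 2} → 2 values.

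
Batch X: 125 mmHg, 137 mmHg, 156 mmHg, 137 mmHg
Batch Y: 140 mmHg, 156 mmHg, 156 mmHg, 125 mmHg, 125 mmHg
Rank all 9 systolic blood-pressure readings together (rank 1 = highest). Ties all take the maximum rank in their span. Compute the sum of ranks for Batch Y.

Sorted (descending): 156, 156, 156, 140, 137, 137, 125, 125, 125
The 3 values of 156 occupy positions 1–3 → each gets rank 3.
The 2 values of 137 occupy positions 5–6 → each gets rank 6.
The 3 values of 125 occupy positions 7–9 → each gets rank 9.
Batch Y values → pooled ranks: 140→4, 156→3, 156→3, 125→9, 125→9
Rank sum = 4 + 3 + 3 + 9 + 9 = 28

28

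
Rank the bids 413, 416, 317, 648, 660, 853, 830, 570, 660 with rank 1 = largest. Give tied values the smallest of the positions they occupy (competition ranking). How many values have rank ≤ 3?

Sorted (descending): 853, 830, 660, 660, 648, 570, 416, 413, 317
The 2 values of 660 occupy positions 3–4 → each gets rank 3.
Ranks ≤ 3: {1, 2, 3, 3} → 4 values.

4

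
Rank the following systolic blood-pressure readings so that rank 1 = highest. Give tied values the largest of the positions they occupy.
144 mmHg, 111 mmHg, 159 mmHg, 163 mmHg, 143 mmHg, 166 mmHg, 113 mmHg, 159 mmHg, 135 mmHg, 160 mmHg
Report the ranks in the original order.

6, 10, 5, 2, 7, 1, 9, 5, 8, 3

Sorted (descending): 166, 163, 160, 159, 159, 144, 143, 135, 113, 111
The 2 values of 159 occupy positions 4–5 → each gets rank 5.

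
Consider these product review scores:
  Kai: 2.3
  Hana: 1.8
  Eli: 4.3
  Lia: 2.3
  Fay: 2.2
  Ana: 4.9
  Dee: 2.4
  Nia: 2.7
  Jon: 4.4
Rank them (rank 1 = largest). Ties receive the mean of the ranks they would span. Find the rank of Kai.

Sorted (descending): 4.9, 4.4, 4.3, 2.7, 2.4, 2.3, 2.3, 2.2, 1.8
The 2 values of 2.3 occupy positions 6–7 → average rank (6+7)/2 = 6.5.
Kai has value 2.3 → rank 6.5.

6.5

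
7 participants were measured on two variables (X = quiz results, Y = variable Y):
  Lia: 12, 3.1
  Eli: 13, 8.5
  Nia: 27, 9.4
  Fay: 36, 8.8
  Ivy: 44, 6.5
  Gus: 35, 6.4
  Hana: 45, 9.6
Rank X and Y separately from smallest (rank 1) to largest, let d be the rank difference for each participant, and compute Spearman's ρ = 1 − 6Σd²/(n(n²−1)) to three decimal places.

Ranks of variable 1: 1, 2, 3, 5, 6, 4, 7
Ranks of variable 2: 1, 4, 6, 5, 3, 2, 7
d = r₁ − r₂: 0, -2, -3, 0, 3, 2, 0
d²: 0, 4, 9, 0, 9, 4, 0; Σd² = 26
ρ = 1 − 6·26/(7·48) = 1 − 156/336 = 0.536

0.536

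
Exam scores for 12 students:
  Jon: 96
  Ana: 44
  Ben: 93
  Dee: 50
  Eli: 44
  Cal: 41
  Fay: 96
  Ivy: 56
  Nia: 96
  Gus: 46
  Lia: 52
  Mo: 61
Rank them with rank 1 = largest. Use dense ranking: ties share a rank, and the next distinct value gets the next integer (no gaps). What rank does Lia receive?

Sorted (descending): 96, 96, 96, 93, 61, 56, 52, 50, 46, 44, 44, 41
The 3 values of 96 share dense rank 1.
The 2 values of 44 share dense rank 8.
Remaining distinct values take the next consecutive integers.
Lia has value 52 → rank 5.

5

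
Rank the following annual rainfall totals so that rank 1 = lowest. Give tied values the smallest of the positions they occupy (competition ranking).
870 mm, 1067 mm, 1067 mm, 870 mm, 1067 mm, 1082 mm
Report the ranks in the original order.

1, 3, 3, 1, 3, 6

Sorted (ascending): 870, 870, 1067, 1067, 1067, 1082
The 2 values of 870 occupy positions 1–2 → each gets rank 1.
The 3 values of 1067 occupy positions 3–5 → each gets rank 3.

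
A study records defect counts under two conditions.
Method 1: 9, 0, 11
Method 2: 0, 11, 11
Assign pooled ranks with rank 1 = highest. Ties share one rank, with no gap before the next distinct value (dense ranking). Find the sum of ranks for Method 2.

5

Sorted (descending): 11, 11, 11, 9, 0, 0
The 3 values of 11 share dense rank 1.
The 2 values of 0 share dense rank 3.
Remaining distinct values take the next consecutive integers.
Method 2 values → pooled ranks: 0→3, 11→1, 11→1
Rank sum = 3 + 1 + 1 = 5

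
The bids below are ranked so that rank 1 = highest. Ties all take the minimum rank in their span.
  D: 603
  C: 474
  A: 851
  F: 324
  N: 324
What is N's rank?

Sorted (descending): 851, 603, 474, 324, 324
The 2 values of 324 occupy positions 4–5 → each gets rank 4.
N has value 324 → rank 4.

4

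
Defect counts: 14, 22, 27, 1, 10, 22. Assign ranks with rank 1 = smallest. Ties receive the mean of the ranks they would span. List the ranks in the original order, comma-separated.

3, 4.5, 6, 1, 2, 4.5

Sorted (ascending): 1, 10, 14, 22, 22, 27
The 2 values of 22 occupy positions 4–5 → average rank (4+5)/2 = 4.5.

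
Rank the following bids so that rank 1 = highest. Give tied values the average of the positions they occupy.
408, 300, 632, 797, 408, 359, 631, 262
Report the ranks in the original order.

4.5, 7, 2, 1, 4.5, 6, 3, 8

Sorted (descending): 797, 632, 631, 408, 408, 359, 300, 262
The 2 values of 408 occupy positions 4–5 → average rank (4+5)/2 = 4.5.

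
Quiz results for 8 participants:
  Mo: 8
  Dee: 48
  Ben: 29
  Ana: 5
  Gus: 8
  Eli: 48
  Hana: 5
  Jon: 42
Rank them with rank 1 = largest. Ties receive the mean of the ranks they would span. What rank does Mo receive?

5.5

Sorted (descending): 48, 48, 42, 29, 8, 8, 5, 5
The 2 values of 48 occupy positions 1–2 → average rank (1+2)/2 = 1.5.
The 2 values of 8 occupy positions 5–6 → average rank (5+6)/2 = 5.5.
The 2 values of 5 occupy positions 7–8 → average rank (7+8)/2 = 7.5.
Mo has value 8 → rank 5.5.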